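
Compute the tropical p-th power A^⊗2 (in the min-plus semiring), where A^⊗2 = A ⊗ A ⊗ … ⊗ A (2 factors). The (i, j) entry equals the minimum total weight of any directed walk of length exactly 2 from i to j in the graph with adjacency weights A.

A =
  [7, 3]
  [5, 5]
A^⊗2 =
  [8, 8]
  [10, 8]

Each entry (A^⊗2)_ij equals the minimum over all length-2 walks i = v_0 → v_1 → … → v_2 = j of Σ_t A[v_t][v_{t+1}]. For example, for (i, j) = (0, 1) we minimise over 2 possible intermediate vertex sequences; the minimum is 8, attained along the walk 0 → 1 → 1.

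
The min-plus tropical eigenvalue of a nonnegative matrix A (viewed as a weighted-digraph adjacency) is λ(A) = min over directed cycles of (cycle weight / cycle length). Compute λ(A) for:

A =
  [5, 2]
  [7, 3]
λ(A) = 3

Enumerate directed cycles and compute their means (weight / length). Sample:
  cycle 0 → 0: weight = 5, length = 1, mean = 5/1 ≈ 5.000
  cycle 1 → 1: weight = 3, length = 1, mean = 3/1 ≈ 3.000
  cycle 0 → 1 → 0: weight = 9, length = 2, mean = 9/2 ≈ 4.500
  cycle 1 → 0 → 1: weight = 9, length = 2, mean = 9/2 ≈ 4.500
Minimum mean = 3.000, attained e.g. along the cycle 1 → 1 with weight 3 and length 1. So λ(A) = 3/1 = 3.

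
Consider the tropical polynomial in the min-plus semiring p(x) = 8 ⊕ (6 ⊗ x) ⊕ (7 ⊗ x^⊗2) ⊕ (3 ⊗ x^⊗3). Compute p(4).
p(4) = 8

A tropical monomial a ⊗ x^⊗i evaluates to a + i · x. Evaluating each term at x = 4:
  Term 0 contributes 8 + 0 · 4 = 8
  Term 1 contributes 6 + 1 · 4 = 10
  Term 2 contributes 7 + 2 · 4 = 15
  Term 3 contributes 3 + 3 · 4 = 15
p(4) = ⊕ of these = min[8, 10, 15, 15] = 8.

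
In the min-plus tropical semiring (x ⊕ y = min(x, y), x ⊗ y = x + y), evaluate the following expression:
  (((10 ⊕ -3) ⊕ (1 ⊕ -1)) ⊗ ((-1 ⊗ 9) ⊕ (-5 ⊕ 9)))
(((10 ⊕ -3) ⊕ (1 ⊕ -1)) ⊗ ((-1 ⊗ 9) ⊕ (-5 ⊕ 9))) = -8

Expand innermost to outermost. Recall ⊕ takes the minimum of its arguments and ⊗ takes their sum. Working out the expression (((10 ⊕ -3) ⊕ (1 ⊕ -1)) ⊗ ((-1 ⊗ 9) ⊕ (-5 ⊕ 9))) gives -8.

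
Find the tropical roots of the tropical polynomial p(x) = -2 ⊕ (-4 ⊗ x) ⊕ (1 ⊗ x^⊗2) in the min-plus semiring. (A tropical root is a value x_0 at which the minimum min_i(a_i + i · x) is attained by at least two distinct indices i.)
Roots: {-5, 2}

Each tropical root is a break point of the lower envelope of the lines y = a_i + i · x (there are 3 lines, with slopes 0, 1, ..., 2). Only the lines that attain the minimum somewhere contribute to roots; other lines are dominated. Here the surviving (envelope) indices are i = 2, i = 1, i = 0.
Intersections between consecutive envelope lines give the roots: for adjacent envelope indices i < j the intersection is x = (a_i − a_j) / (j − i). Reading off the sorted break points: {-5, 2}.
Verification: at each break x_0, at least two indices attain the minimum of min_i(a_i + i · x_0).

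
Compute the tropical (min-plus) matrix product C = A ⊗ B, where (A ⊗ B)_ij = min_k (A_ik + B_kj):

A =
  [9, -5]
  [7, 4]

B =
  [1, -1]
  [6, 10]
A ⊗ B =
  [1, 5]
  [8, 6]

Apply the min-plus product entry-by-entry:
  C[0][0] = min over k of (A[0][0] + B[0][0] = 9 + 1 = 10, A[0][1] + B[1][0] = -5 + 6 = 1) = 1 (attained at k = 1)
  C[0][1] = min over k of (A[0][0] + B[0][1] = 9 + -1 = 8, A[0][1] + B[1][1] = -5 + 10 = 5) = 5 (attained at k = 1)
  C[1][0] = min over k of (A[1][0] + B[0][0] = 7 + 1 = 8, A[1][1] + B[1][0] = 4 + 6 = 10) = 8 (attained at k = 0)
  C[1][1] = min over k of (A[1][0] + B[0][1] = 7 + -1 = 6, A[1][1] + B[1][1] = 4 + 10 = 14) = 6 (attained at k = 0)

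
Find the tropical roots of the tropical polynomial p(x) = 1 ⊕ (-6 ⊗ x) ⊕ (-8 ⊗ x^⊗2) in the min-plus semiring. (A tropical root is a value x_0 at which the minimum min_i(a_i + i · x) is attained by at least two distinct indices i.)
Roots: {2, 7}

Each tropical root is a break point of the lower envelope of the lines y = a_i + i · x (there are 3 lines, with slopes 0, 1, ..., 2). Only the lines that attain the minimum somewhere contribute to roots; other lines are dominated. Here the surviving (envelope) indices are i = 2, i = 1, i = 0.
Intersections between consecutive envelope lines give the roots: for adjacent envelope indices i < j the intersection is x = (a_i − a_j) / (j − i). Reading off the sorted break points: {2, 7}.
Verification: at each break x_0, at least two indices attain the minimum of min_i(a_i + i · x_0).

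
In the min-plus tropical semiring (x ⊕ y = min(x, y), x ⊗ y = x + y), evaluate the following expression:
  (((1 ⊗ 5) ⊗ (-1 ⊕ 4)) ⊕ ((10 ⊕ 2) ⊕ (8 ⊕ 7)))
(((1 ⊗ 5) ⊗ (-1 ⊕ 4)) ⊕ ((10 ⊕ 2) ⊕ (8 ⊕ 7))) = 2

Expand innermost to outermost. Recall ⊕ takes the minimum of its arguments and ⊗ takes their sum. Working out the expression (((1 ⊗ 5) ⊗ (-1 ⊕ 4)) ⊕ ((10 ⊕ 2) ⊕ (8 ⊕ 7))) gives 2.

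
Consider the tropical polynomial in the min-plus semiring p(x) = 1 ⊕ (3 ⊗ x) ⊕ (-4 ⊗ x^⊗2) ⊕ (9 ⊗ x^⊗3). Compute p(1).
p(1) = -2

A tropical monomial a ⊗ x^⊗i evaluates to a + i · x. Evaluating each term at x = 1:
  Term 0 contributes 1 + 0 · 1 = 1
  Term 1 contributes 3 + 1 · 1 = 4
  Term 2 contributes -4 + 2 · 1 = -2
  Term 3 contributes 9 + 3 · 1 = 12
p(1) = ⊕ of these = min[1, 4, -2, 12] = -2.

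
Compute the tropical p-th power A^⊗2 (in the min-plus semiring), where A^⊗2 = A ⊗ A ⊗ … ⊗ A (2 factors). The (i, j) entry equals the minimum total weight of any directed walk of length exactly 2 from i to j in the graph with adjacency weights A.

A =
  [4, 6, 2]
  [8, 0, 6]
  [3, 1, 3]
A^⊗2 =
  [5, 3, 5]
  [8, 0, 6]
  [6, 1, 5]

Each entry (A^⊗2)_ij equals the minimum over all length-2 walks i = v_0 → v_1 → … → v_2 = j of Σ_t A[v_t][v_{t+1}]. For example, for (i, j) = (0, 2) we minimise over 3 possible intermediate vertex sequences; the minimum is 5, attained along the walk 0 → 2 → 2.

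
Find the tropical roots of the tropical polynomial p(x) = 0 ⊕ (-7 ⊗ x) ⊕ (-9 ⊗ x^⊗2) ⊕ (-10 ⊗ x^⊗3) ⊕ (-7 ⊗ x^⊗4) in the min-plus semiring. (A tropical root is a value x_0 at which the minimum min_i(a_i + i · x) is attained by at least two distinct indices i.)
Roots: {-3, 1, 2, 7}

Each tropical root is a break point of the lower envelope of the lines y = a_i + i · x (there are 5 lines, with slopes 0, 1, ..., 4). Only the lines that attain the minimum somewhere contribute to roots; other lines are dominated. Here the surviving (envelope) indices are i = 4, i = 3, i = 2, i = 1, i = 0.
Intersections between consecutive envelope lines give the roots: for adjacent envelope indices i < j the intersection is x = (a_i − a_j) / (j − i). Reading off the sorted break points: {-3, 1, 2, 7}.
Verification: at each break x_0, at least two indices attain the minimum of min_i(a_i + i · x_0).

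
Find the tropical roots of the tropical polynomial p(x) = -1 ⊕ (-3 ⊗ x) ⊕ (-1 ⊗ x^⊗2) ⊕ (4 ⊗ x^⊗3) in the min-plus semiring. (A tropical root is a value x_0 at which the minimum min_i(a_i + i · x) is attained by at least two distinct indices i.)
Roots: {-5, -2, 2}

Each tropical root is a break point of the lower envelope of the lines y = a_i + i · x (there are 4 lines, with slopes 0, 1, ..., 3). Only the lines that attain the minimum somewhere contribute to roots; other lines are dominated. Here the surviving (envelope) indices are i = 3, i = 2, i = 1, i = 0.
Intersections between consecutive envelope lines give the roots: for adjacent envelope indices i < j the intersection is x = (a_i − a_j) / (j − i). Reading off the sorted break points: {-5, -2, 2}.
Verification: at each break x_0, at least two indices attain the minimum of min_i(a_i + i · x_0).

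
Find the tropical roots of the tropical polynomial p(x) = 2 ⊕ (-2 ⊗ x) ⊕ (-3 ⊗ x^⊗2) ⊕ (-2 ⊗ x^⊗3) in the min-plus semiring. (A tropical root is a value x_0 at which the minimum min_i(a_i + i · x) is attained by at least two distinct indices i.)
Roots: {-1, 1, 4}

Each tropical root is a break point of the lower envelope of the lines y = a_i + i · x (there are 4 lines, with slopes 0, 1, ..., 3). Only the lines that attain the minimum somewhere contribute to roots; other lines are dominated. Here the surviving (envelope) indices are i = 3, i = 2, i = 1, i = 0.
Intersections between consecutive envelope lines give the roots: for adjacent envelope indices i < j the intersection is x = (a_i − a_j) / (j − i). Reading off the sorted break points: {-1, 1, 4}.
Verification: at each break x_0, at least two indices attain the minimum of min_i(a_i + i · x_0).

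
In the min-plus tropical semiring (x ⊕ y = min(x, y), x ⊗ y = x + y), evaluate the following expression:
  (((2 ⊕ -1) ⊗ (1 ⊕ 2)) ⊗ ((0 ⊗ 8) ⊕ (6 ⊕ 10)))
(((2 ⊕ -1) ⊗ (1 ⊕ 2)) ⊗ ((0 ⊗ 8) ⊕ (6 ⊕ 10))) = 6

Expand innermost to outermost. Recall ⊕ takes the minimum of its arguments and ⊗ takes their sum. Working out the expression (((2 ⊕ -1) ⊗ (1 ⊕ 2)) ⊗ ((0 ⊗ 8) ⊕ (6 ⊕ 10))) gives 6.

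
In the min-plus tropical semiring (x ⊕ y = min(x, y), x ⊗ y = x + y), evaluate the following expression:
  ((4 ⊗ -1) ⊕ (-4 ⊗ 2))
((4 ⊗ -1) ⊕ (-4 ⊗ 2)) = -2

Expand innermost to outermost. Recall ⊕ takes the minimum of its arguments and ⊗ takes their sum. Working out the expression ((4 ⊗ -1) ⊕ (-4 ⊗ 2)) gives -2.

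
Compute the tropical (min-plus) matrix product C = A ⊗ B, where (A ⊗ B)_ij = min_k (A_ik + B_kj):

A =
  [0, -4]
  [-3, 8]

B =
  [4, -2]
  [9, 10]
A ⊗ B =
  [4, -2]
  [1, -5]

Apply the min-plus product entry-by-entry:
  C[0][0] = min over k of (A[0][0] + B[0][0] = 0 + 4 = 4, A[0][1] + B[1][0] = -4 + 9 = 5) = 4 (attained at k = 0)
  C[0][1] = min over k of (A[0][0] + B[0][1] = 0 + -2 = -2, A[0][1] + B[1][1] = -4 + 10 = 6) = -2 (attained at k = 0)
  C[1][0] = min over k of (A[1][0] + B[0][0] = -3 + 4 = 1, A[1][1] + B[1][0] = 8 + 9 = 17) = 1 (attained at k = 0)
  C[1][1] = min over k of (A[1][0] + B[0][1] = -3 + -2 = -5, A[1][1] + B[1][1] = 8 + 10 = 18) = -5 (attained at k = 0)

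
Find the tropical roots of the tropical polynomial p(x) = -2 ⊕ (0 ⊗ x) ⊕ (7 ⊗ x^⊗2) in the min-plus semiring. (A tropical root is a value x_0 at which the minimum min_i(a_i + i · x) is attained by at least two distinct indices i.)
Roots: {-7, -2}

Each tropical root is a break point of the lower envelope of the lines y = a_i + i · x (there are 3 lines, with slopes 0, 1, ..., 2). Only the lines that attain the minimum somewhere contribute to roots; other lines are dominated. Here the surviving (envelope) indices are i = 2, i = 1, i = 0.
Intersections between consecutive envelope lines give the roots: for adjacent envelope indices i < j the intersection is x = (a_i − a_j) / (j − i). Reading off the sorted break points: {-7, -2}.
Verification: at each break x_0, at least two indices attain the minimum of min_i(a_i + i · x_0).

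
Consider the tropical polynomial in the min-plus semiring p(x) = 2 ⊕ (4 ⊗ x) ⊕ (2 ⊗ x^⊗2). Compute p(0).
p(0) = 2

A tropical monomial a ⊗ x^⊗i evaluates to a + i · x. Evaluating each term at x = 0:
  Term 0 contributes 2 + 0 · 0 = 2
  Term 1 contributes 4 + 1 · 0 = 4
  Term 2 contributes 2 + 2 · 0 = 2
p(0) = ⊕ of these = min[2, 4, 2] = 2.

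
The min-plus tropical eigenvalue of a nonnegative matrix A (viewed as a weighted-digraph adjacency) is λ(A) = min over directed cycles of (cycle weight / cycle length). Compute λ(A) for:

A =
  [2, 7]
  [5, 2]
λ(A) = 2

Enumerate directed cycles and compute their means (weight / length). Sample:
  cycle 0 → 0: weight = 2, length = 1, mean = 2/1 ≈ 2.000
  cycle 1 → 1: weight = 2, length = 1, mean = 2/1 ≈ 2.000
  cycle 0 → 1 → 0: weight = 12, length = 2, mean = 12/2 ≈ 6.000
  cycle 1 → 0 → 1: weight = 12, length = 2, mean = 12/2 ≈ 6.000
Minimum mean = 2.000, attained e.g. along the cycle 0 → 0 with weight 2 and length 1. So λ(A) = 2/1 = 2.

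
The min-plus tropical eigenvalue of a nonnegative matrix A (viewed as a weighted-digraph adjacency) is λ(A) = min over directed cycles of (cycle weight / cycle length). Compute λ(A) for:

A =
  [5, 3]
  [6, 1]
λ(A) = 1

Enumerate directed cycles and compute their means (weight / length). Sample:
  cycle 0 → 0: weight = 5, length = 1, mean = 5/1 ≈ 5.000
  cycle 1 → 1: weight = 1, length = 1, mean = 1/1 ≈ 1.000
  cycle 0 → 1 → 0: weight = 9, length = 2, mean = 9/2 ≈ 4.500
  cycle 1 → 0 → 1: weight = 9, length = 2, mean = 9/2 ≈ 4.500
Minimum mean = 1.000, attained e.g. along the cycle 1 → 1 with weight 1 and length 1. So λ(A) = 1/1 = 1.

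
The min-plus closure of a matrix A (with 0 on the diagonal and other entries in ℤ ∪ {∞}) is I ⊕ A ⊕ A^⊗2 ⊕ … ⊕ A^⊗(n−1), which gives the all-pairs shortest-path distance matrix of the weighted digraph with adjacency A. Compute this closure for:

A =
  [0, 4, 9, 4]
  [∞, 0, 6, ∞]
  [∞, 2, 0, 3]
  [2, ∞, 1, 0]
Closure =
  [0, 4, 5, 4]
  [11, 0, 6, 9]
  [5, 2, 0, 3]
  [2, 3, 1, 0]

This is the Floyd-Warshall all-pairs shortest-path computation. For each intermediate vertex k = 0, 1, …, 3, update dist[i][j] ← min(dist[i][j], dist[i][k] + dist[k][j]). The final matrix gives, for each (i, j), the minimum total weight of any directed path from i to j (possibly empty when i = j).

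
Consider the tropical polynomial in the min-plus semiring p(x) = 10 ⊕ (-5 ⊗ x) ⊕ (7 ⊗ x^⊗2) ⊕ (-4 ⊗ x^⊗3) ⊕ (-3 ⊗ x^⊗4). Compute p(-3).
p(-3) = -15

A tropical monomial a ⊗ x^⊗i evaluates to a + i · x. Evaluating each term at x = -3:
  Term 0 contributes 10 + 0 · -3 = 10
  Term 1 contributes -5 + 1 · -3 = -8
  Term 2 contributes 7 + 2 · -3 = 1
  Term 3 contributes -4 + 3 · -3 = -13
  Term 4 contributes -3 + 4 · -3 = -15
p(-3) = ⊕ of these = min[10, -8, 1, -13, -15] = -15.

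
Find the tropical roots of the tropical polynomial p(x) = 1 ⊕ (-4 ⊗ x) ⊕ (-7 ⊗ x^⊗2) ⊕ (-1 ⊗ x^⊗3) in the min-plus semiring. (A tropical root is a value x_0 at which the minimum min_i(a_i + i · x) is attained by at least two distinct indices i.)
Roots: {-6, 3, 5}

Each tropical root is a break point of the lower envelope of the lines y = a_i + i · x (there are 4 lines, with slopes 0, 1, ..., 3). Only the lines that attain the minimum somewhere contribute to roots; other lines are dominated. Here the surviving (envelope) indices are i = 3, i = 2, i = 1, i = 0.
Intersections between consecutive envelope lines give the roots: for adjacent envelope indices i < j the intersection is x = (a_i − a_j) / (j − i). Reading off the sorted break points: {-6, 3, 5}.
Verification: at each break x_0, at least two indices attain the minimum of min_i(a_i + i · x_0).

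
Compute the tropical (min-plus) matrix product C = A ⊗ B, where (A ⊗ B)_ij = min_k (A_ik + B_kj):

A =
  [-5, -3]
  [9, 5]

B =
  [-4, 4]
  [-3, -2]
A ⊗ B =
  [-9, -5]
  [2, 3]

Apply the min-plus product entry-by-entry:
  C[0][0] = min over k of (A[0][0] + B[0][0] = -5 + -4 = -9, A[0][1] + B[1][0] = -3 + -3 = -6) = -9 (attained at k = 0)
  C[0][1] = min over k of (A[0][0] + B[0][1] = -5 + 4 = -1, A[0][1] + B[1][1] = -3 + -2 = -5) = -5 (attained at k = 1)
  C[1][0] = min over k of (A[1][0] + B[0][0] = 9 + -4 = 5, A[1][1] + B[1][0] = 5 + -3 = 2) = 2 (attained at k = 1)
  C[1][1] = min over k of (A[1][0] + B[0][1] = 9 + 4 = 13, A[1][1] + B[1][1] = 5 + -2 = 3) = 3 (attained at k = 1)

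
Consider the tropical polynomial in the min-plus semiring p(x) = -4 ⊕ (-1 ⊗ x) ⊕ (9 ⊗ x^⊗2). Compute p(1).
p(1) = -4

A tropical monomial a ⊗ x^⊗i evaluates to a + i · x. Evaluating each term at x = 1:
  Term 0 contributes -4 + 0 · 1 = -4
  Term 1 contributes -1 + 1 · 1 = 0
  Term 2 contributes 9 + 2 · 1 = 11
p(1) = ⊕ of these = min[-4, 0, 11] = -4.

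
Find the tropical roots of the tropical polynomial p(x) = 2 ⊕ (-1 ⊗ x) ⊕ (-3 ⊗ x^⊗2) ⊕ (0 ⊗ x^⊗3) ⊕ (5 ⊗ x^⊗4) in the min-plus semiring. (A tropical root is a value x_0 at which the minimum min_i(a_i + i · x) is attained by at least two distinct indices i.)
Roots: {-5, -3, 2, 3}

Each tropical root is a break point of the lower envelope of the lines y = a_i + i · x (there are 5 lines, with slopes 0, 1, ..., 4). Only the lines that attain the minimum somewhere contribute to roots; other lines are dominated. Here the surviving (envelope) indices are i = 4, i = 3, i = 2, i = 1, i = 0.
Intersections between consecutive envelope lines give the roots: for adjacent envelope indices i < j the intersection is x = (a_i − a_j) / (j − i). Reading off the sorted break points: {-5, -3, 2, 3}.
Verification: at each break x_0, at least two indices attain the minimum of min_i(a_i + i · x_0).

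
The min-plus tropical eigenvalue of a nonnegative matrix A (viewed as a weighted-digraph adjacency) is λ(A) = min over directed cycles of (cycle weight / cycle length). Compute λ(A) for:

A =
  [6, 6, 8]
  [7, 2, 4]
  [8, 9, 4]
λ(A) = 2

Enumerate directed cycles and compute their means (weight / length). Sample:
  cycle 0 → 0: weight = 6, length = 1, mean = 6/1 ≈ 6.000
  cycle 1 → 1: weight = 2, length = 1, mean = 2/1 ≈ 2.000
  cycle 2 → 2: weight = 4, length = 1, mean = 4/1 ≈ 4.000
  cycle 0 → 1 → 0: weight = 13, length = 2, mean = 13/2 ≈ 6.500
  cycle 0 → 2 → 0: weight = 16, length = 2, mean = 16/2 ≈ 8.000
  cycle 1 → 0 → 1: weight = 13, length = 2, mean = 13/2 ≈ 6.500
Minimum mean = 2.000, attained e.g. along the cycle 1 → 1 with weight 2 and length 1. So λ(A) = 2/1 = 2.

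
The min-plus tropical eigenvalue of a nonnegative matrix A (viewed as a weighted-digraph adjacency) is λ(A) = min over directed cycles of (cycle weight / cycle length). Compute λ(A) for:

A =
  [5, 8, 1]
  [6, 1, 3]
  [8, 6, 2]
λ(A) = 1

Enumerate directed cycles and compute their means (weight / length). Sample:
  cycle 0 → 0: weight = 5, length = 1, mean = 5/1 ≈ 5.000
  cycle 1 → 1: weight = 1, length = 1, mean = 1/1 ≈ 1.000
  cycle 2 → 2: weight = 2, length = 1, mean = 2/1 ≈ 2.000
  cycle 0 → 1 → 0: weight = 14, length = 2, mean = 14/2 ≈ 7.000
  cycle 0 → 2 → 0: weight = 9, length = 2, mean = 9/2 ≈ 4.500
  cycle 1 → 0 → 1: weight = 14, length = 2, mean = 14/2 ≈ 7.000
Minimum mean = 1.000, attained e.g. along the cycle 1 → 1 with weight 1 and length 1. So λ(A) = 1/1 = 1.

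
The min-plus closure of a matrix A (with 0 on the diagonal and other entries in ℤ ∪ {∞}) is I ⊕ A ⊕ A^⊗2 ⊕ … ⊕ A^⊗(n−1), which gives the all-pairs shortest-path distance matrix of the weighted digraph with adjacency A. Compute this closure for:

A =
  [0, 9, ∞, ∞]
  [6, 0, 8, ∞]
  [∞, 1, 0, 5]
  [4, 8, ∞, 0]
Closure =
  [0, 9, 17, 22]
  [6, 0, 8, 13]
  [7, 1, 0, 5]
  [4, 8, 16, 0]

This is the Floyd-Warshall all-pairs shortest-path computation. For each intermediate vertex k = 0, 1, …, 3, update dist[i][j] ← min(dist[i][j], dist[i][k] + dist[k][j]). The final matrix gives, for each (i, j), the minimum total weight of any directed path from i to j (possibly empty when i = j).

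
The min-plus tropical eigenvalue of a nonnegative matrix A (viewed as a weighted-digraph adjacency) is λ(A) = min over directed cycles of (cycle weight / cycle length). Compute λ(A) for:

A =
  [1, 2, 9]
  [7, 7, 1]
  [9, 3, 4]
λ(A) = 1

Enumerate directed cycles and compute their means (weight / length). Sample:
  cycle 0 → 0: weight = 1, length = 1, mean = 1/1 ≈ 1.000
  cycle 1 → 1: weight = 7, length = 1, mean = 7/1 ≈ 7.000
  cycle 2 → 2: weight = 4, length = 1, mean = 4/1 ≈ 4.000
  cycle 0 → 1 → 0: weight = 9, length = 2, mean = 9/2 ≈ 4.500
  cycle 0 → 2 → 0: weight = 18, length = 2, mean = 18/2 ≈ 9.000
  cycle 1 → 0 → 1: weight = 9, length = 2, mean = 9/2 ≈ 4.500
Minimum mean = 1.000, attained e.g. along the cycle 0 → 0 with weight 1 and length 1. So λ(A) = 1/1 = 1.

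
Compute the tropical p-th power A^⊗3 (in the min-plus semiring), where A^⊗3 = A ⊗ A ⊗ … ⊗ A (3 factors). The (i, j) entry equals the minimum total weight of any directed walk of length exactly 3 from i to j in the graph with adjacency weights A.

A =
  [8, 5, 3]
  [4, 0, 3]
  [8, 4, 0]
A^⊗3 =
  [9, 5, 3]
  [4, 0, 3]
  [8, 4, 0]

Each entry (A^⊗3)_ij equals the minimum over all length-3 walks i = v_0 → v_1 → … → v_3 = j of Σ_t A[v_t][v_{t+1}]. For example, for (i, j) = (0, 2) we minimise over 9 possible intermediate vertex sequences; the minimum is 3, attained along the walk 0 → 2 → 2 → 2.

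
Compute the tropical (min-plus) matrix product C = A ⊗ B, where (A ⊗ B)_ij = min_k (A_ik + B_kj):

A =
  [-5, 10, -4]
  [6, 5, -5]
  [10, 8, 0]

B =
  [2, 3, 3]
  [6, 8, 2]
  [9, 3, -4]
A ⊗ B =
  [-3, -2, -8]
  [4, -2, -9]
  [9, 3, -4]

Apply the min-plus product entry-by-entry:
  C[0][0] = min over k of (A[0][0] + B[0][0] = -5 + 2 = -3, A[0][1] + B[1][0] = 10 + 6 = 16, A[0][2] + B[2][0] = -4 + 9 = 5) = -3 (attained at k = 0)
  C[0][1] = min over k of (A[0][0] + B[0][1] = -5 + 3 = -2, A[0][1] + B[1][1] = 10 + 8 = 18, A[0][2] + B[2][1] = -4 + 3 = -1) = -2 (attained at k = 0)
  C[0][2] = min over k of (A[0][0] + B[0][2] = -5 + 3 = -2, A[0][1] + B[1][2] = 10 + 2 = 12, A[0][2] + B[2][2] = -4 + -4 = -8) = -8 (attained at k = 2)
  C[1][0] = min over k of (A[1][0] + B[0][0] = 6 + 2 = 8, A[1][1] + B[1][0] = 5 + 6 = 11, A[1][2] + B[2][0] = -5 + 9 = 4) = 4 (attained at k = 2)
  C[1][1] = min over k of (A[1][0] + B[0][1] = 6 + 3 = 9, A[1][1] + B[1][1] = 5 + 8 = 13, A[1][2] + B[2][1] = -5 + 3 = -2) = -2 (attained at k = 2)
  C[1][2] = min over k of (A[1][0] + B[0][2] = 6 + 3 = 9, A[1][1] + B[1][2] = 5 + 2 = 7, A[1][2] + B[2][2] = -5 + -4 = -9) = -9 (attained at k = 2)
  C[2][0] = min over k of (A[2][0] + B[0][0] = 10 + 2 = 12, A[2][1] + B[1][0] = 8 + 6 = 14, A[2][2] + B[2][0] = 0 + 9 = 9) = 9 (attained at k = 2)
  C[2][1] = min over k of (A[2][0] + B[0][1] = 10 + 3 = 13, A[2][1] + B[1][1] = 8 + 8 = 16, A[2][2] + B[2][1] = 0 + 3 = 3) = 3 (attained at k = 2)
  C[2][2] = min over k of (A[2][0] + B[0][2] = 10 + 3 = 13, A[2][1] + B[1][2] = 8 + 2 = 10, A[2][2] + B[2][2] = 0 + -4 = -4) = -4 (attained at k = 2)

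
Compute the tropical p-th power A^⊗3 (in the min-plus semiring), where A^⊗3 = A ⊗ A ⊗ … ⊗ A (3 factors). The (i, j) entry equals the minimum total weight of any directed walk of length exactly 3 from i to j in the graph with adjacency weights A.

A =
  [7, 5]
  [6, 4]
A^⊗3 =
  [15, 13]
  [14, 12]

Each entry (A^⊗3)_ij equals the minimum over all length-3 walks i = v_0 → v_1 → … → v_3 = j of Σ_t A[v_t][v_{t+1}]. For example, for (i, j) = (0, 1) we minimise over 4 possible intermediate vertex sequences; the minimum is 13, attained along the walk 0 → 1 → 1 → 1.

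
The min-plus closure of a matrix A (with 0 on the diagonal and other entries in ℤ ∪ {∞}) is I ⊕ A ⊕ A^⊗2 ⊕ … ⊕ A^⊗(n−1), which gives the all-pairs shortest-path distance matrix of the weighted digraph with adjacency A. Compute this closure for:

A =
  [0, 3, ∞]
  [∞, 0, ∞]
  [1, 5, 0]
Closure =
  [0, 3, ∞]
  [∞, 0, ∞]
  [1, 4, 0]

This is the Floyd-Warshall all-pairs shortest-path computation. For each intermediate vertex k = 0, 1, …, 2, update dist[i][j] ← min(dist[i][j], dist[i][k] + dist[k][j]). The final matrix gives, for each (i, j), the minimum total weight of any directed path from i to j (possibly empty when i = j).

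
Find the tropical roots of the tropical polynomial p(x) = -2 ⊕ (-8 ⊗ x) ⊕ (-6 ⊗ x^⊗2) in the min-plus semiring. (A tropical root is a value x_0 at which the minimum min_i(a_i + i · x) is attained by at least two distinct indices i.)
Roots: {-2, 6}

Each tropical root is a break point of the lower envelope of the lines y = a_i + i · x (there are 3 lines, with slopes 0, 1, ..., 2). Only the lines that attain the minimum somewhere contribute to roots; other lines are dominated. Here the surviving (envelope) indices are i = 2, i = 1, i = 0.
Intersections between consecutive envelope lines give the roots: for adjacent envelope indices i < j the intersection is x = (a_i − a_j) / (j − i). Reading off the sorted break points: {-2, 6}.
Verification: at each break x_0, at least two indices attain the minimum of min_i(a_i + i · x_0).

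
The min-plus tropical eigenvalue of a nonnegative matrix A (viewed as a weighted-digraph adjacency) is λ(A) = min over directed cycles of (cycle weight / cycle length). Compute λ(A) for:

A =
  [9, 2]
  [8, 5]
λ(A) = 5

Enumerate directed cycles and compute their means (weight / length). Sample:
  cycle 0 → 0: weight = 9, length = 1, mean = 9/1 ≈ 9.000
  cycle 1 → 1: weight = 5, length = 1, mean = 5/1 ≈ 5.000
  cycle 0 → 1 → 0: weight = 10, length = 2, mean = 10/2 ≈ 5.000
  cycle 1 → 0 → 1: weight = 10, length = 2, mean = 10/2 ≈ 5.000
Minimum mean = 5.000, attained e.g. along the cycle 1 → 1 with weight 5 and length 1. So λ(A) = 5/1 = 5.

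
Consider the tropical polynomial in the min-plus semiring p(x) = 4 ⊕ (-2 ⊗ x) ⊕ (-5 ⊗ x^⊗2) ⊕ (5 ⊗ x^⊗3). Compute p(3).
p(3) = 1

A tropical monomial a ⊗ x^⊗i evaluates to a + i · x. Evaluating each term at x = 3:
  Term 0 contributes 4 + 0 · 3 = 4
  Term 1 contributes -2 + 1 · 3 = 1
  Term 2 contributes -5 + 2 · 3 = 1
  Term 3 contributes 5 + 3 · 3 = 14
p(3) = ⊕ of these = min[4, 1, 1, 14] = 1.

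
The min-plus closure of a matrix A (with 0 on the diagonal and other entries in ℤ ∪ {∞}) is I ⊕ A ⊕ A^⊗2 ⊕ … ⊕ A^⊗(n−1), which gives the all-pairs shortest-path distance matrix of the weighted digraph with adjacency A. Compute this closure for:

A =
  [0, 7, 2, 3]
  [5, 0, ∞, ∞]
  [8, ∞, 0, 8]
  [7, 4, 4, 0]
Closure =
  [0, 7, 2, 3]
  [5, 0, 7, 8]
  [8, 12, 0, 8]
  [7, 4, 4, 0]

This is the Floyd-Warshall all-pairs shortest-path computation. For each intermediate vertex k = 0, 1, …, 3, update dist[i][j] ← min(dist[i][j], dist[i][k] + dist[k][j]). The final matrix gives, for each (i, j), the minimum total weight of any directed path from i to j (possibly empty when i = j).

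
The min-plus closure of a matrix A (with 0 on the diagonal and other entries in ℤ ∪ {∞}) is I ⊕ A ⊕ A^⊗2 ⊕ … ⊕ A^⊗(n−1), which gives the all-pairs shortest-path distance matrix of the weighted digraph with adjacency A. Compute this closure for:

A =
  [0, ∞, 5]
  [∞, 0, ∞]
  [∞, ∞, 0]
Closure =
  [0, ∞, 5]
  [∞, 0, ∞]
  [∞, ∞, 0]

This is the Floyd-Warshall all-pairs shortest-path computation. For each intermediate vertex k = 0, 1, …, 2, update dist[i][j] ← min(dist[i][j], dist[i][k] + dist[k][j]). The final matrix gives, for each (i, j), the minimum total weight of any directed path from i to j (possibly empty when i = j).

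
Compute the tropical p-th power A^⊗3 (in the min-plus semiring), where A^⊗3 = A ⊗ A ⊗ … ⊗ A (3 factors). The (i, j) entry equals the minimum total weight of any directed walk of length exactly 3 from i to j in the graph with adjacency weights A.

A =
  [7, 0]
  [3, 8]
A^⊗3 =
  [10, 3]
  [6, 10]

Each entry (A^⊗3)_ij equals the minimum over all length-3 walks i = v_0 → v_1 → … → v_3 = j of Σ_t A[v_t][v_{t+1}]. For example, for (i, j) = (0, 1) we minimise over 4 possible intermediate vertex sequences; the minimum is 3, attained along the walk 0 → 1 → 0 → 1.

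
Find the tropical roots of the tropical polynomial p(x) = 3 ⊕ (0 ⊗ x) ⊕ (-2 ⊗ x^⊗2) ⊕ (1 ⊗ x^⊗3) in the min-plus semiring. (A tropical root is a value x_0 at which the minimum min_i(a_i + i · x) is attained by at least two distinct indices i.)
Roots: {-3, 2, 3}

Each tropical root is a break point of the lower envelope of the lines y = a_i + i · x (there are 4 lines, with slopes 0, 1, ..., 3). Only the lines that attain the minimum somewhere contribute to roots; other lines are dominated. Here the surviving (envelope) indices are i = 3, i = 2, i = 1, i = 0.
Intersections between consecutive envelope lines give the roots: for adjacent envelope indices i < j the intersection is x = (a_i − a_j) / (j − i). Reading off the sorted break points: {-3, 2, 3}.
Verification: at each break x_0, at least two indices attain the minimum of min_i(a_i + i · x_0).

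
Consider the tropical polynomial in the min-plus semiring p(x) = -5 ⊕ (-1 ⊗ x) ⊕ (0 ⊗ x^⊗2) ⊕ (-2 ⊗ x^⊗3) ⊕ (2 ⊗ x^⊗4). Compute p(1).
p(1) = -5

A tropical monomial a ⊗ x^⊗i evaluates to a + i · x. Evaluating each term at x = 1:
  Term 0 contributes -5 + 0 · 1 = -5
  Term 1 contributes -1 + 1 · 1 = 0
  Term 2 contributes 0 + 2 · 1 = 2
  Term 3 contributes -2 + 3 · 1 = 1
  Term 4 contributes 2 + 4 · 1 = 6
p(1) = ⊕ of these = min[-5, 0, 2, 1, 6] = -5.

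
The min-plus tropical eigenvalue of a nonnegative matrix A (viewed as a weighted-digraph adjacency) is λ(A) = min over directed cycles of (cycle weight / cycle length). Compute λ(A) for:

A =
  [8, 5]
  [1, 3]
λ(A) = 3

Enumerate directed cycles and compute their means (weight / length). Sample:
  cycle 0 → 0: weight = 8, length = 1, mean = 8/1 ≈ 8.000
  cycle 1 → 1: weight = 3, length = 1, mean = 3/1 ≈ 3.000
  cycle 0 → 1 → 0: weight = 6, length = 2, mean = 6/2 ≈ 3.000
  cycle 1 → 0 → 1: weight = 6, length = 2, mean = 6/2 ≈ 3.000
Minimum mean = 3.000, attained e.g. along the cycle 1 → 1 with weight 3 and length 1. So λ(A) = 3/1 = 3.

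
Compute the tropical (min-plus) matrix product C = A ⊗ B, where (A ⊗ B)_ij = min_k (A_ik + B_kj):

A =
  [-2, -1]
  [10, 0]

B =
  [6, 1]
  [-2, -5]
A ⊗ B =
  [-3, -6]
  [-2, -5]

Apply the min-plus product entry-by-entry:
  C[0][0] = min over k of (A[0][0] + B[0][0] = -2 + 6 = 4, A[0][1] + B[1][0] = -1 + -2 = -3) = -3 (attained at k = 1)
  C[0][1] = min over k of (A[0][0] + B[0][1] = -2 + 1 = -1, A[0][1] + B[1][1] = -1 + -5 = -6) = -6 (attained at k = 1)
  C[1][0] = min over k of (A[1][0] + B[0][0] = 10 + 6 = 16, A[1][1] + B[1][0] = 0 + -2 = -2) = -2 (attained at k = 1)
  C[1][1] = min over k of (A[1][0] + B[0][1] = 10 + 1 = 11, A[1][1] + B[1][1] = 0 + -5 = -5) = -5 (attained at k = 1)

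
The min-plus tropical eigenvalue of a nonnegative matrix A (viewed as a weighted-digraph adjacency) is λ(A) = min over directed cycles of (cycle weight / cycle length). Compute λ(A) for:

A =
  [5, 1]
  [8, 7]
λ(A) = 9/2

Enumerate directed cycles and compute their means (weight / length). Sample:
  cycle 0 → 0: weight = 5, length = 1, mean = 5/1 ≈ 5.000
  cycle 1 → 1: weight = 7, length = 1, mean = 7/1 ≈ 7.000
  cycle 0 → 1 → 0: weight = 9, length = 2, mean = 9/2 ≈ 4.500
  cycle 1 → 0 → 1: weight = 9, length = 2, mean = 9/2 ≈ 4.500
Minimum mean = 4.500, attained e.g. along the cycle 0 → 1 → 0 with weight 9 and length 2. So λ(A) = 9/2 = 9/2.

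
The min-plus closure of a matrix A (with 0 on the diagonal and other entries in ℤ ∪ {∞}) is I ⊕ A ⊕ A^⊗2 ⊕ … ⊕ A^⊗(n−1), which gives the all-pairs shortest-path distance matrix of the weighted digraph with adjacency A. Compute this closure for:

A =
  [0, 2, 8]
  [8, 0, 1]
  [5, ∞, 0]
Closure =
  [0, 2, 3]
  [6, 0, 1]
  [5, 7, 0]

This is the Floyd-Warshall all-pairs shortest-path computation. For each intermediate vertex k = 0, 1, …, 2, update dist[i][j] ← min(dist[i][j], dist[i][k] + dist[k][j]). The final matrix gives, for each (i, j), the minimum total weight of any directed path from i to j (possibly empty when i = j).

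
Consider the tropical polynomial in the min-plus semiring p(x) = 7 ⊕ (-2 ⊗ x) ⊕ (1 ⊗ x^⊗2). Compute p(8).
p(8) = 6

A tropical monomial a ⊗ x^⊗i evaluates to a + i · x. Evaluating each term at x = 8:
  Term 0 contributes 7 + 0 · 8 = 7
  Term 1 contributes -2 + 1 · 8 = 6
  Term 2 contributes 1 + 2 · 8 = 17
p(8) = ⊕ of these = min[7, 6, 17] = 6.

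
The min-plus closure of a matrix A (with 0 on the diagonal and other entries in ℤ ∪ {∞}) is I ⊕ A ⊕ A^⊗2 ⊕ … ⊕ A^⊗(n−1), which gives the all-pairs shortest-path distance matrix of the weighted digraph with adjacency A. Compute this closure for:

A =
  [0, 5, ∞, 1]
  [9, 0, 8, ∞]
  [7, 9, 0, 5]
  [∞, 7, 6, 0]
Closure =
  [0, 5, 7, 1]
  [9, 0, 8, 10]
  [7, 9, 0, 5]
  [13, 7, 6, 0]

This is the Floyd-Warshall all-pairs shortest-path computation. For each intermediate vertex k = 0, 1, …, 3, update dist[i][j] ← min(dist[i][j], dist[i][k] + dist[k][j]). The final matrix gives, for each (i, j), the minimum total weight of any directed path from i to j (possibly empty when i = j).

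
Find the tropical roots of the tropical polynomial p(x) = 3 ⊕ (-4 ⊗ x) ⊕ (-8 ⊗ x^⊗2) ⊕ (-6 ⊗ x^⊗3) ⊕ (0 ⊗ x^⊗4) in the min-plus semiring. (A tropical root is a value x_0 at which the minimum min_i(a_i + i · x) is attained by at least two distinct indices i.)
Roots: {-6, -2, 4, 7}

Each tropical root is a break point of the lower envelope of the lines y = a_i + i · x (there are 5 lines, with slopes 0, 1, ..., 4). Only the lines that attain the minimum somewhere contribute to roots; other lines are dominated. Here the surviving (envelope) indices are i = 4, i = 3, i = 2, i = 1, i = 0.
Intersections between consecutive envelope lines give the roots: for adjacent envelope indices i < j the intersection is x = (a_i − a_j) / (j − i). Reading off the sorted break points: {-6, -2, 4, 7}.
Verification: at each break x_0, at least two indices attain the minimum of min_i(a_i + i · x_0).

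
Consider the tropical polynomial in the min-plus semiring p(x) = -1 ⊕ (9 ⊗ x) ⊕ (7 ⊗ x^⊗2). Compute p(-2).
p(-2) = -1

A tropical monomial a ⊗ x^⊗i evaluates to a + i · x. Evaluating each term at x = -2:
  Term 0 contributes -1 + 0 · -2 = -1
  Term 1 contributes 9 + 1 · -2 = 7
  Term 2 contributes 7 + 2 · -2 = 3
p(-2) = ⊕ of these = min[-1, 7, 3] = -1.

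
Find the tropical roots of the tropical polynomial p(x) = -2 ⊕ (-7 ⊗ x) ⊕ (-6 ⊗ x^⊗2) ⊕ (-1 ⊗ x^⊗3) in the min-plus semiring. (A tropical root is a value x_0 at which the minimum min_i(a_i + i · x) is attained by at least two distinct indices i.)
Roots: {-5, -1, 5}

Each tropical root is a break point of the lower envelope of the lines y = a_i + i · x (there are 4 lines, with slopes 0, 1, ..., 3). Only the lines that attain the minimum somewhere contribute to roots; other lines are dominated. Here the surviving (envelope) indices are i = 3, i = 2, i = 1, i = 0.
Intersections between consecutive envelope lines give the roots: for adjacent envelope indices i < j the intersection is x = (a_i − a_j) / (j − i). Reading off the sorted break points: {-5, -1, 5}.
Verification: at each break x_0, at least two indices attain the minimum of min_i(a_i + i · x_0).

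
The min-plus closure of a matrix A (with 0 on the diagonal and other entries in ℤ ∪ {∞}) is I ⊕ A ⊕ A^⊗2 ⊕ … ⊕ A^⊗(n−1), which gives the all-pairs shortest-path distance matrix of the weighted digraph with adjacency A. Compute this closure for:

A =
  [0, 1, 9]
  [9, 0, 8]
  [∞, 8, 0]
Closure =
  [0, 1, 9]
  [9, 0, 8]
  [17, 8, 0]

This is the Floyd-Warshall all-pairs shortest-path computation. For each intermediate vertex k = 0, 1, …, 2, update dist[i][j] ← min(dist[i][j], dist[i][k] + dist[k][j]). The final matrix gives, for each (i, j), the minimum total weight of any directed path from i to j (possibly empty when i = j).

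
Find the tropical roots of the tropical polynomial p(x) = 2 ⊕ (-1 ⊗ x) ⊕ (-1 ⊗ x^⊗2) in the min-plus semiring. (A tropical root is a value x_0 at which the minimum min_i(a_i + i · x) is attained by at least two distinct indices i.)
Roots: {0, 3}

Each tropical root is a break point of the lower envelope of the lines y = a_i + i · x (there are 3 lines, with slopes 0, 1, ..., 2). Only the lines that attain the minimum somewhere contribute to roots; other lines are dominated. Here the surviving (envelope) indices are i = 2, i = 1, i = 0.
Intersections between consecutive envelope lines give the roots: for adjacent envelope indices i < j the intersection is x = (a_i − a_j) / (j − i). Reading off the sorted break points: {0, 3}.
Verification: at each break x_0, at least two indices attain the minimum of min_i(a_i + i · x_0).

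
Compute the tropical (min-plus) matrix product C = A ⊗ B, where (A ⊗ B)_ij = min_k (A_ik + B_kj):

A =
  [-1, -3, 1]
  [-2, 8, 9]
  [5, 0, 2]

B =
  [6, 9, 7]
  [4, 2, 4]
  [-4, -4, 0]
A ⊗ B =
  [-3, -3, 1]
  [4, 5, 5]
  [-2, -2, 2]

Apply the min-plus product entry-by-entry:
  C[0][0] = min over k of (A[0][0] + B[0][0] = -1 + 6 = 5, A[0][1] + B[1][0] = -3 + 4 = 1, A[0][2] + B[2][0] = 1 + -4 = -3) = -3 (attained at k = 2)
  C[0][1] = min over k of (A[0][0] + B[0][1] = -1 + 9 = 8, A[0][1] + B[1][1] = -3 + 2 = -1, A[0][2] + B[2][1] = 1 + -4 = -3) = -3 (attained at k = 2)
  C[0][2] = min over k of (A[0][0] + B[0][2] = -1 + 7 = 6, A[0][1] + B[1][2] = -3 + 4 = 1, A[0][2] + B[2][2] = 1 + 0 = 1) = 1 (attained at k = 1)
  C[1][0] = min over k of (A[1][0] + B[0][0] = -2 + 6 = 4, A[1][1] + B[1][0] = 8 + 4 = 12, A[1][2] + B[2][0] = 9 + -4 = 5) = 4 (attained at k = 0)
  C[1][1] = min over k of (A[1][0] + B[0][1] = -2 + 9 = 7, A[1][1] + B[1][1] = 8 + 2 = 10, A[1][2] + B[2][1] = 9 + -4 = 5) = 5 (attained at k = 2)
  C[1][2] = min over k of (A[1][0] + B[0][2] = -2 + 7 = 5, A[1][1] + B[1][2] = 8 + 4 = 12, A[1][2] + B[2][2] = 9 + 0 = 9) = 5 (attained at k = 0)
  C[2][0] = min over k of (A[2][0] + B[0][0] = 5 + 6 = 11, A[2][1] + B[1][0] = 0 + 4 = 4, A[2][2] + B[2][0] = 2 + -4 = -2) = -2 (attained at k = 2)
  C[2][1] = min over k of (A[2][0] + B[0][1] = 5 + 9 = 14, A[2][1] + B[1][1] = 0 + 2 = 2, A[2][2] + B[2][1] = 2 + -4 = -2) = -2 (attained at k = 2)
  C[2][2] = min over k of (A[2][0] + B[0][2] = 5 + 7 = 12, A[2][1] + B[1][2] = 0 + 4 = 4, A[2][2] + B[2][2] = 2 + 0 = 2) = 2 (attained at k = 2)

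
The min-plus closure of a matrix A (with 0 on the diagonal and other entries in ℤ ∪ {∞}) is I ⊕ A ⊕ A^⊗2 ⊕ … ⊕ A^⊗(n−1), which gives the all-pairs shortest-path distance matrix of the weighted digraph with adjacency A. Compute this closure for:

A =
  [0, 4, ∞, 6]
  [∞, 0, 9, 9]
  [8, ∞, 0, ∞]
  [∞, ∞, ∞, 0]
Closure =
  [0, 4, 13, 6]
  [17, 0, 9, 9]
  [8, 12, 0, 14]
  [∞, ∞, ∞, 0]

This is the Floyd-Warshall all-pairs shortest-path computation. For each intermediate vertex k = 0, 1, …, 3, update dist[i][j] ← min(dist[i][j], dist[i][k] + dist[k][j]). The final matrix gives, for each (i, j), the minimum total weight of any directed path from i to j (possibly empty when i = j).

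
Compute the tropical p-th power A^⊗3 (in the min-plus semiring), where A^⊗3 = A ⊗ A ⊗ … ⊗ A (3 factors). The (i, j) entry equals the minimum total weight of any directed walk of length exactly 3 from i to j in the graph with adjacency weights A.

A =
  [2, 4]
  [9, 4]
A^⊗3 =
  [6, 8]
  [13, 12]

Each entry (A^⊗3)_ij equals the minimum over all length-3 walks i = v_0 → v_1 → … → v_3 = j of Σ_t A[v_t][v_{t+1}]. For example, for (i, j) = (0, 1) we minimise over 4 possible intermediate vertex sequences; the minimum is 8, attained along the walk 0 → 0 → 0 → 1.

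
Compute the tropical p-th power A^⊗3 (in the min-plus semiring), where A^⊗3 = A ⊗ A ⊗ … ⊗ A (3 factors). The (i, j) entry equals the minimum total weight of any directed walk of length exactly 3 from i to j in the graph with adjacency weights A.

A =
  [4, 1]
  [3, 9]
A^⊗3 =
  [8, 5]
  [7, 8]

Each entry (A^⊗3)_ij equals the minimum over all length-3 walks i = v_0 → v_1 → … → v_3 = j of Σ_t A[v_t][v_{t+1}]. For example, for (i, j) = (0, 1) we minimise over 4 possible intermediate vertex sequences; the minimum is 5, attained along the walk 0 → 1 → 0 → 1.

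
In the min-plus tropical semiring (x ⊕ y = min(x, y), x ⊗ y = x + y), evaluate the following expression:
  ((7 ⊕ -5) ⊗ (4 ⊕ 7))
((7 ⊕ -5) ⊗ (4 ⊕ 7)) = -1

Expand innermost to outermost. Recall ⊕ takes the minimum of its arguments and ⊗ takes their sum. Working out the expression ((7 ⊕ -5) ⊗ (4 ⊕ 7)) gives -1.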